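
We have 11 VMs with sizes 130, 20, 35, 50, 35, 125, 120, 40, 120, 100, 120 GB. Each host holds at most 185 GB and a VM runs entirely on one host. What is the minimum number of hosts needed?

Total = 130 + 125 + 120 + 120 + 120 + 100 + 50 + 40 + 35 + 35 + 20 = 895 GB.
Lower bound: ⌈895/185⌉ = 5 hosts.
Also, 6 VMs each exceed 185/2 GB, and no two of those can share a host, so at least 6 hosts are needed.
A packing using 6 hosts:
  host 1: 130 + 50 = 180
  host 2: 125 + 40 + 20 = 185
  host 3: 120 + 35 = 155
  host 4: 120 + 35 = 155
  host 5: 120 = 120
  host 6: 100 = 100
This matches the lower bound, so 6 is optimal.

6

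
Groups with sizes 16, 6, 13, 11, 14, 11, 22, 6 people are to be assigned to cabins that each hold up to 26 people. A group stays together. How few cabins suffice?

Total = 22 + 16 + 14 + 13 + 11 + 11 + 6 + 6 = 99 people.
Lower bound: ⌈99/26⌉ = 4 cabins.
A packing using 5 cabins:
  cabin 1: 22 = 22
  cabin 2: 16 + 6 = 22
  cabin 3: 14 + 11 = 25
  cabin 4: 13 + 11 = 24
  cabin 5: 6 = 6
No arrangement into 4 cabins stays within capacity, so 5 is optimal.

5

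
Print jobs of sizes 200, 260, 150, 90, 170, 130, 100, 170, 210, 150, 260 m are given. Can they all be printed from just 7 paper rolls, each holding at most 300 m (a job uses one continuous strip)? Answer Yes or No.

Yes

A valid assignment using 7 paper rolls:
  roll 1: 260 = 260
  roll 2: 260 = 260
  roll 3: 210 + 90 = 300
  roll 4: 200 + 100 = 300
  roll 5: 170 + 130 = 300
  roll 6: 170 = 170
  roll 7: 150 + 150 = 300
Every load is within 300 m, so 7 paper rolls suffice.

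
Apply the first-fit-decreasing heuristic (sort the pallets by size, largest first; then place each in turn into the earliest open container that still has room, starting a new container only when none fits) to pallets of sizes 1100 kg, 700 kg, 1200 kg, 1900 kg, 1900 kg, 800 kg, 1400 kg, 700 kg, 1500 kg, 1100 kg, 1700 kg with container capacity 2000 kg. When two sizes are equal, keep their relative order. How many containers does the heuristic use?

Sorted descending: 1900, 1900, 1700, 1500, 1400, 1200, 1100, 1100, 800, 700, 700.
  1900 → container 1 (new)  [load 1900/2000]
  1900 → container 2 (new)  [load 1900/2000]
  1700 → container 3 (new)  [load 1700/2000]
  1500 → container 4 (new)  [load 1500/2000]
  1400 → container 5 (new)  [load 1400/2000]
  1200 → container 6 (new)  [load 1200/2000]
  1100 → container 7 (new)  [load 1100/2000]
  1100 → container 8 (new)  [load 1100/2000]
  800 → container 6  [load 2000/2000]
  700 → container 7  [load 1800/2000]
  700 → container 8  [load 1800/2000]
8 containers opened.

8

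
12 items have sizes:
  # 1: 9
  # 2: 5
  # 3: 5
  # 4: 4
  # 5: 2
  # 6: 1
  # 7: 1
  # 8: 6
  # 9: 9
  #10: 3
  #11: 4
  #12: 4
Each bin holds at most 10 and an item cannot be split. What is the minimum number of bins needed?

6

Total = 9 + 9 + 6 + 5 + 5 + 4 + 4 + 4 + 3 + 2 + 1 + 1 = 53.
Lower bound: ⌈53/10⌉ = 6 bins.
A packing using 6 bins:
  bin 1: 9 + 1 = 10
  bin 2: 9 + 1 = 10
  bin 3: 6 + 4 = 10
  bin 4: 5 + 5 = 10
  bin 5: 4 + 4 + 2 = 10
  bin 6: 3 = 3
This matches the lower bound, so 6 is optimal.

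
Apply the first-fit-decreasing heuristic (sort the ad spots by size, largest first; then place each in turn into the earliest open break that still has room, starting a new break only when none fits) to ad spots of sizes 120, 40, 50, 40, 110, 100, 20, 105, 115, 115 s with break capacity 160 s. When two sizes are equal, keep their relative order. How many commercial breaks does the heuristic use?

6

Sorted descending: 120, 115, 115, 110, 105, 100, 50, 40, 40, 20.
  120 → break 1 (new)  [load 120/160]
  115 → break 2 (new)  [load 115/160]
  115 → break 3 (new)  [load 115/160]
  110 → break 4 (new)  [load 110/160]
  105 → break 5 (new)  [load 105/160]
  100 → break 6 (new)  [load 100/160]
  50 → break 4  [load 160/160]
  40 → break 1  [load 160/160]
  40 → break 2  [load 155/160]
  20 → break 3  [load 135/160]
6 commercial breaks opened.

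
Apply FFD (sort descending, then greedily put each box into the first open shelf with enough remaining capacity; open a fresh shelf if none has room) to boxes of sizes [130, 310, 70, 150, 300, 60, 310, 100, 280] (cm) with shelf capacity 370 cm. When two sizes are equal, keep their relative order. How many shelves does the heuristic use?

Sorted descending: 310, 310, 300, 280, 150, 130, 100, 70, 60.
  310 → shelf 1 (new)  [load 310/370]
  310 → shelf 2 (new)  [load 310/370]
  300 → shelf 3 (new)  [load 300/370]
  280 → shelf 4 (new)  [load 280/370]
  150 → shelf 5 (new)  [load 150/370]
  130 → shelf 5  [load 280/370]
  100 → shelf 6 (new)  [load 100/370]
  70 → shelf 3  [load 370/370]
  60 → shelf 1  [load 370/370]
6 shelves opened.

6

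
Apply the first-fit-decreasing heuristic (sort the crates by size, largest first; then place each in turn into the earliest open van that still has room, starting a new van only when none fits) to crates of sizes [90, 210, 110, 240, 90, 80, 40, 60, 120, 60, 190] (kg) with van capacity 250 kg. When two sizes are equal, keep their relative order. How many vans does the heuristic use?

6

Sorted descending: 240, 210, 190, 120, 110, 90, 90, 80, 60, 60, 40.
  240 → van 1 (new)  [load 240/250]
  210 → van 2 (new)  [load 210/250]
  190 → van 3 (new)  [load 190/250]
  120 → van 4 (new)  [load 120/250]
  110 → van 4  [load 230/250]
  90 → van 5 (new)  [load 90/250]
  90 → van 5  [load 180/250]
  80 → van 6 (new)  [load 80/250]
  60 → van 3  [load 250/250]
  60 → van 5  [load 240/250]
  40 → van 2  [load 250/250]
6 vans opened.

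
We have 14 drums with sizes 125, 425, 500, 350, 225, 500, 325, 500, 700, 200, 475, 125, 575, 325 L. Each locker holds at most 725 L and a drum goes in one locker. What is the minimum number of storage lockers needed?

Total = 700 + 575 + 500 + 500 + 500 + 475 + 425 + 350 + 325 + 325 + 225 + 200 + 125 + 125 = 5350 L.
Lower bound: ⌈5350/725⌉ = 8 storage lockers.
A packing using 9 storage lockers:
  locker 1: 700 = 700
  locker 2: 575 + 125 = 700
  locker 3: 500 + 225 = 725
  locker 4: 500 + 200 = 700
  locker 5: 500 + 125 = 625
  locker 6: 475 = 475
  locker 7: 425 = 425
  locker 8: 350 + 325 = 675
  locker 9: 325 = 325
No arrangement into 8 storage lockers stays within capacity, so 9 is optimal.

9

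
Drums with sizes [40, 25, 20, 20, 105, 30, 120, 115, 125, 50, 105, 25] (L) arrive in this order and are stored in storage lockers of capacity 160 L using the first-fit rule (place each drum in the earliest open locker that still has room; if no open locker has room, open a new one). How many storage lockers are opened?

6

  40 → locker 1 (new)  [load 40/160]
  25 → locker 1  [load 65/160]
  20 → locker 1  [load 85/160]
  20 → locker 1  [load 105/160]
  105 → locker 2 (new)  [load 105/160]
  30 → locker 1  [load 135/160]
  120 → locker 3 (new)  [load 120/160]
  115 → locker 4 (new)  [load 115/160]
  125 → locker 5 (new)  [load 125/160]
  50 → locker 2  [load 155/160]
  105 → locker 6 (new)  [load 105/160]
  25 → locker 1  [load 160/160]
6 storage lockers opened.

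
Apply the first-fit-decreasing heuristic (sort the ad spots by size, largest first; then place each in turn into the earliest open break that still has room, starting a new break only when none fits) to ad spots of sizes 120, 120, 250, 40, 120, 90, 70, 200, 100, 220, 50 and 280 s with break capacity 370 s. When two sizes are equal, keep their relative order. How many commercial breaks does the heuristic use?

5

Sorted descending: 280, 250, 220, 200, 120, 120, 120, 100, 90, 70, 50, 40.
  280 → break 1 (new)  [load 280/370]
  250 → break 2 (new)  [load 250/370]
  220 → break 3 (new)  [load 220/370]
  200 → break 4 (new)  [load 200/370]
  120 → break 2  [load 370/370]
  120 → break 3  [load 340/370]
  120 → break 4  [load 320/370]
  100 → break 5 (new)  [load 100/370]
  90 → break 1  [load 370/370]
  70 → break 5  [load 170/370]
  50 → break 4  [load 370/370]
  40 → break 5  [load 210/370]
5 commercial breaks opened.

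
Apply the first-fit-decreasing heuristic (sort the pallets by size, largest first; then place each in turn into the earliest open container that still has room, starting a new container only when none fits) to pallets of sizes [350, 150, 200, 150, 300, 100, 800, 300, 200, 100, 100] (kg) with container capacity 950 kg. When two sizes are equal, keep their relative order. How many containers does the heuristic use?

Sorted descending: 800, 350, 300, 300, 200, 200, 150, 150, 100, 100, 100.
  800 → container 1 (new)  [load 800/950]
  350 → container 2 (new)  [load 350/950]
  300 → container 2  [load 650/950]
  300 → container 2  [load 950/950]
  200 → container 3 (new)  [load 200/950]
  200 → container 3  [load 400/950]
  150 → container 1  [load 950/950]
  150 → container 3  [load 550/950]
  100 → container 3  [load 650/950]
  100 → container 3  [load 750/950]
  100 → container 3  [load 850/950]
3 containers opened.

3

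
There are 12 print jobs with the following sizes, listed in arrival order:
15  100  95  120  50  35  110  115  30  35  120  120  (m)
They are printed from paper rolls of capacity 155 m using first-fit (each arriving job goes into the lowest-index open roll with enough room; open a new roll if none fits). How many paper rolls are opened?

7

  15 → roll 1 (new)  [load 15/155]
  100 → roll 1  [load 115/155]
  95 → roll 2 (new)  [load 95/155]
  120 → roll 3 (new)  [load 120/155]
  50 → roll 2  [load 145/155]
  35 → roll 1  [load 150/155]
  110 → roll 4 (new)  [load 110/155]
  115 → roll 5 (new)  [load 115/155]
  30 → roll 3  [load 150/155]
  35 → roll 4  [load 145/155]
  120 → roll 6 (new)  [load 120/155]
  120 → roll 7 (new)  [load 120/155]
7 paper rolls opened.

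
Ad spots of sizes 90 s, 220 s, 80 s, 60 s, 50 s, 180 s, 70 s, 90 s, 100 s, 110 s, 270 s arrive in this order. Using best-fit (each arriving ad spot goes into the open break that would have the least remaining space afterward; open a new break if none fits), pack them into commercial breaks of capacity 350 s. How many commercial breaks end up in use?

  90 → break 1 (new)  [load 90/350]
  220 → break 1  [load 310/350]
  80 → break 2 (new)  [load 80/350]
  60 → break 2  [load 140/350]
  50 → break 2  [load 190/350]
  180 → break 3 (new)  [load 180/350]
  70 → break 2  [load 260/350]
  90 → break 2  [load 350/350]
  100 → break 3  [load 280/350]
  110 → break 4 (new)  [load 110/350]
  270 → break 5 (new)  [load 270/350]
5 commercial breaks opened.

5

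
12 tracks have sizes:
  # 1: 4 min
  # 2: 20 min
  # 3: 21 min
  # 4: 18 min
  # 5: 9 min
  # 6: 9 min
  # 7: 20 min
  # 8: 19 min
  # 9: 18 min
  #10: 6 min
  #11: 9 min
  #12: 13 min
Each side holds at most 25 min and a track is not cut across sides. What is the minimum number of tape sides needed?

8

Total = 21 + 20 + 20 + 19 + 18 + 18 + 13 + 9 + 9 + 9 + 6 + 4 = 166 min.
Lower bound: ⌈166/25⌉ = 7 tape sides.
A packing using 8 tape sides:
  side 1: 21 + 4 = 25
  side 2: 20 = 20
  side 3: 20 = 20
  side 4: 19 + 6 = 25
  side 5: 18 = 18
  side 6: 18 = 18
  side 7: 13 + 9 = 22
  side 8: 9 + 9 = 18
No arrangement into 7 tape sides stays within capacity, so 8 is optimal.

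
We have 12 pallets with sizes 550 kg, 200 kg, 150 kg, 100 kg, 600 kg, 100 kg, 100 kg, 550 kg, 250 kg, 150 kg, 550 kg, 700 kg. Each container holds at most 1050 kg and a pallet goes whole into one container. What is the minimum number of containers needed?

Total = 700 + 600 + 550 + 550 + 550 + 250 + 200 + 150 + 150 + 100 + 100 + 100 = 4000 kg.
Lower bound: ⌈4000/1050⌉ = 4 containers.
Also, 5 pallets each exceed 525 kg, and no two of those can share a container, so at least 5 containers are needed.
A packing using 5 containers:
  container 1: 700 + 250 + 100 = 1050
  container 2: 600 + 200 + 150 + 100 = 1050
  container 3: 550 + 150 + 100 = 800
  container 4: 550 = 550
  container 5: 550 = 550
This matches the lower bound, so 5 is optimal.

5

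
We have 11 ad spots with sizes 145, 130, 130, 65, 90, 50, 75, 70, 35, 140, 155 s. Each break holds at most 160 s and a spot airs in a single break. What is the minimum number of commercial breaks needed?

8

Total = 155 + 145 + 140 + 130 + 130 + 90 + 75 + 70 + 65 + 50 + 35 = 1085 s.
Lower bound: ⌈1085/160⌉ = 7 commercial breaks.
A packing using 8 commercial breaks:
  break 1: 155 = 155
  break 2: 145 = 145
  break 3: 140 = 140
  break 4: 130 = 130
  break 5: 130 = 130
  break 6: 90 + 70 = 160
  break 7: 75 + 65 = 140
  break 8: 50 + 35 = 85
No arrangement into 7 commercial breaks stays within capacity, so 8 is optimal.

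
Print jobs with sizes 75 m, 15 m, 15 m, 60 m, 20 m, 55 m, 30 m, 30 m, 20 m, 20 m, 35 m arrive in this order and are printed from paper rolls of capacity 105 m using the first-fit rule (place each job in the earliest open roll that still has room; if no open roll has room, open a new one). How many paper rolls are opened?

4

  75 → roll 1 (new)  [load 75/105]
  15 → roll 1  [load 90/105]
  15 → roll 1  [load 105/105]
  60 → roll 2 (new)  [load 60/105]
  20 → roll 2  [load 80/105]
  55 → roll 3 (new)  [load 55/105]
  30 → roll 3  [load 85/105]
  30 → roll 4 (new)  [load 30/105]
  20 → roll 2  [load 100/105]
  20 → roll 3  [load 105/105]
  35 → roll 4  [load 65/105]
4 paper rolls opened.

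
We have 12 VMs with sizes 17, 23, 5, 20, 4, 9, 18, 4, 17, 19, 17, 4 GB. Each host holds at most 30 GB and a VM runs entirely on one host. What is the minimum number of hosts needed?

Total = 23 + 20 + 19 + 18 + 17 + 17 + 17 + 9 + 5 + 4 + 4 + 4 = 157 GB.
Lower bound: ⌈157/30⌉ = 6 hosts.
Also, 7 VMs each exceed 15 GB, and no two of those can share a host, so at least 7 hosts are needed.
A packing using 7 hosts:
  host 1: 23 + 5 = 28
  host 2: 20 + 9 = 29
  host 3: 19 + 4 + 4 = 27
  host 4: 18 + 4 = 22
  host 5: 17 = 17
  host 6: 17 = 17
  host 7: 17 = 17
This matches the lower bound, so 7 is optimal.

7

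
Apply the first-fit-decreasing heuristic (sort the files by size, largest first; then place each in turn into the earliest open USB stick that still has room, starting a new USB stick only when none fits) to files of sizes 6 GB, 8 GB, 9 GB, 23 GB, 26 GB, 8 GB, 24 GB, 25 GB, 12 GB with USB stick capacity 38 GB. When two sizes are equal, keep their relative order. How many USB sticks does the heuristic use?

4

Sorted descending: 26, 25, 24, 23, 12, 9, 8, 8, 6.
  26 → USB stick 1 (new)  [load 26/38]
  25 → USB stick 2 (new)  [load 25/38]
  24 → USB stick 3 (new)  [load 24/38]
  23 → USB stick 4 (new)  [load 23/38]
  12 → USB stick 1  [load 38/38]
  9 → USB stick 2  [load 34/38]
  8 → USB stick 3  [load 32/38]
  8 → USB stick 4  [load 31/38]
  6 → USB stick 3  [load 38/38]
4 USB sticks opened.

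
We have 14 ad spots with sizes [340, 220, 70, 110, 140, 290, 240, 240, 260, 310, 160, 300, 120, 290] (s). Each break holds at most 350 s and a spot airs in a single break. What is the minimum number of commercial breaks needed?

Total = 340 + 310 + 300 + 290 + 290 + 260 + 240 + 240 + 220 + 160 + 140 + 120 + 110 + 70 = 3090 s.
Lower bound: ⌈3090/350⌉ = 9 commercial breaks.
A packing using 10 commercial breaks:
  break 1: 340 = 340
  break 2: 310 = 310
  break 3: 300 = 300
  break 4: 290 = 290
  break 5: 290 = 290
  break 6: 260 + 70 = 330
  break 7: 240 + 110 = 350
  break 8: 240 = 240
  break 9: 220 + 120 = 340
  break 10: 160 + 140 = 300
No arrangement into 9 commercial breaks stays within capacity, so 10 is optimal.

10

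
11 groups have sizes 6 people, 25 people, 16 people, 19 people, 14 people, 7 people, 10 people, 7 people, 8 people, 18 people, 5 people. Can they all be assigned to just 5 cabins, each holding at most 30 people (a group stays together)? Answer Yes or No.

A valid assignment using 5 cabins:
  cabin 1: 25 + 5 = 30
  cabin 2: 19 + 10 = 29
  cabin 3: 18 + 8 = 26
  cabin 4: 16 + 14 = 30
  cabin 5: 7 + 7 + 6 = 20
Every load is within 30 people, so 5 cabins suffice.

Yes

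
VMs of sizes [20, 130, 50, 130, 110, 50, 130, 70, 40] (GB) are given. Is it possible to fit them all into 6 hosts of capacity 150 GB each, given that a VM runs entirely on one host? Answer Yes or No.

A valid assignment using 6 hosts:
  host 1: 130 + 20 = 150
  host 2: 130 = 130
  host 3: 130 = 130
  host 4: 110 + 40 = 150
  host 5: 70 + 50 = 120
  host 6: 50 = 50
Every load is within 150 GB, so 6 hosts suffice.

Yes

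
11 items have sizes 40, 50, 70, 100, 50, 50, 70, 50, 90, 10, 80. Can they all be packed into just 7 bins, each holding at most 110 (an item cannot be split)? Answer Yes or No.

A valid assignment using 7 bins:
  bin 1: 100 + 10 = 110
  bin 2: 90 = 90
  bin 3: 80 = 80
  bin 4: 70 + 40 = 110
  bin 5: 70 = 70
  bin 6: 50 + 50 = 100
  bin 7: 50 + 50 = 100
Every load is within 110, so 7 bins suffice.

Yes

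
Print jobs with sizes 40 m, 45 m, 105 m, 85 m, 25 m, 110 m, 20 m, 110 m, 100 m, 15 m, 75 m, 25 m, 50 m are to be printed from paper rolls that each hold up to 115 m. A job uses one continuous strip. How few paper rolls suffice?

Total = 110 + 110 + 105 + 100 + 85 + 75 + 50 + 45 + 40 + 25 + 25 + 20 + 15 = 805 m.
Lower bound: ⌈805/115⌉ = 7 paper rolls.
A packing using 8 paper rolls:
  roll 1: 110 = 110
  roll 2: 110 = 110
  roll 3: 105 = 105
  roll 4: 100 + 15 = 115
  roll 5: 85 + 25 = 110
  roll 6: 75 + 40 = 115
  roll 7: 50 + 45 + 20 = 115
  roll 8: 25 = 25
No arrangement into 7 paper rolls stays within capacity, so 8 is optimal.

8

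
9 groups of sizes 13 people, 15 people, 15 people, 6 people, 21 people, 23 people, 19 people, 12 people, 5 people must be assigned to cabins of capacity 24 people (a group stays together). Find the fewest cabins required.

7

Total = 23 + 21 + 19 + 15 + 15 + 13 + 12 + 6 + 5 = 129 people.
Lower bound: ⌈129/24⌉ = 6 cabins.
A packing using 7 cabins:
  cabin 1: 23 = 23
  cabin 2: 21 = 21
  cabin 3: 19 + 5 = 24
  cabin 4: 15 + 6 = 21
  cabin 5: 15 = 15
  cabin 6: 13 = 13
  cabin 7: 12 = 12
No arrangement into 6 cabins stays within capacity, so 7 is optimal.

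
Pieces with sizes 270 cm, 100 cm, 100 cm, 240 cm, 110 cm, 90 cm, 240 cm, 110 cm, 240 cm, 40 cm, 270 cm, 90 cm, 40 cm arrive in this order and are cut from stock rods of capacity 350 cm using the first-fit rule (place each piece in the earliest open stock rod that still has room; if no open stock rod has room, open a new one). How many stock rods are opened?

  270 → stock rod 1 (new)  [load 270/350]
  100 → stock rod 2 (new)  [load 100/350]
  100 → stock rod 2  [load 200/350]
  240 → stock rod 3 (new)  [load 240/350]
  110 → stock rod 2  [load 310/350]
  90 → stock rod 3  [load 330/350]
  240 → stock rod 4 (new)  [load 240/350]
  110 → stock rod 4  [load 350/350]
  240 → stock rod 5 (new)  [load 240/350]
  40 → stock rod 1  [load 310/350]
  270 → stock rod 6 (new)  [load 270/350]
  90 → stock rod 5  [load 330/350]
  40 → stock rod 1  [load 350/350]
6 stock rods opened.

6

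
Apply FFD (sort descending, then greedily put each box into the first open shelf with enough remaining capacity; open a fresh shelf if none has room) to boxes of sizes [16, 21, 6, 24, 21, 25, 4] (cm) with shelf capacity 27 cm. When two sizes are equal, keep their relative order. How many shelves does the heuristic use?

5

Sorted descending: 25, 24, 21, 21, 16, 6, 4.
  25 → shelf 1 (new)  [load 25/27]
  24 → shelf 2 (new)  [load 24/27]
  21 → shelf 3 (new)  [load 21/27]
  21 → shelf 4 (new)  [load 21/27]
  16 → shelf 5 (new)  [load 16/27]
  6 → shelf 3  [load 27/27]
  4 → shelf 4  [load 25/27]
5 shelves opened.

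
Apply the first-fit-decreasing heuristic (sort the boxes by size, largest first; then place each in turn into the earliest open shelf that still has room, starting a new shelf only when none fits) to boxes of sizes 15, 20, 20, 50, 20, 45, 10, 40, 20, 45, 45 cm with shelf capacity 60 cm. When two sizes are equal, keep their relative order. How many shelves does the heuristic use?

Sorted descending: 50, 45, 45, 45, 40, 20, 20, 20, 20, 15, 10.
  50 → shelf 1 (new)  [load 50/60]
  45 → shelf 2 (new)  [load 45/60]
  45 → shelf 3 (new)  [load 45/60]
  45 → shelf 4 (new)  [load 45/60]
  40 → shelf 5 (new)  [load 40/60]
  20 → shelf 5  [load 60/60]
  20 → shelf 6 (new)  [load 20/60]
  20 → shelf 6  [load 40/60]
  20 → shelf 6  [load 60/60]
  15 → shelf 2  [load 60/60]
  10 → shelf 1  [load 60/60]
6 shelves opened.

6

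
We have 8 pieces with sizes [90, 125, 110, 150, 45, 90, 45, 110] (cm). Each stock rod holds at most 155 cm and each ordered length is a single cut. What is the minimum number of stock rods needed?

6

Total = 150 + 125 + 110 + 110 + 90 + 90 + 45 + 45 = 765 cm.
Lower bound: ⌈765/155⌉ = 5 stock rods.
Also, 6 pieces each exceed 155/2 cm, and no two of those can share a stock rod, so at least 6 stock rods are needed.
A packing using 6 stock rods:
  stock rod 1: 150 = 150
  stock rod 2: 125 = 125
  stock rod 3: 110 + 45 = 155
  stock rod 4: 110 + 45 = 155
  stock rod 5: 90 = 90
  stock rod 6: 90 = 90
This matches the lower bound, so 6 is optimal.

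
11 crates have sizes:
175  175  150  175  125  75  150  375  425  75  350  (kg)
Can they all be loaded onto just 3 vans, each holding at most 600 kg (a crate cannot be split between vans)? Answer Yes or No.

Total = 2250 kg; ⌈2250/600⌉ = 4.
At least 4 vans are required, but only 3 are allowed.

No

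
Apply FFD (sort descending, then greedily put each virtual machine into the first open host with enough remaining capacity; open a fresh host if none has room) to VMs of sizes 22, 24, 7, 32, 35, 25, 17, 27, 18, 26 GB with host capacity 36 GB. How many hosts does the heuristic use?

8

Sorted descending: 35, 32, 27, 26, 25, 24, 22, 18, 17, 7.
  35 → host 1 (new)  [load 35/36]
  32 → host 2 (new)  [load 32/36]
  27 → host 3 (new)  [load 27/36]
  26 → host 4 (new)  [load 26/36]
  25 → host 5 (new)  [load 25/36]
  24 → host 6 (new)  [load 24/36]
  22 → host 7 (new)  [load 22/36]
  18 → host 8 (new)  [load 18/36]
  17 → host 8  [load 35/36]
  7 → host 3  [load 34/36]
8 hosts opened.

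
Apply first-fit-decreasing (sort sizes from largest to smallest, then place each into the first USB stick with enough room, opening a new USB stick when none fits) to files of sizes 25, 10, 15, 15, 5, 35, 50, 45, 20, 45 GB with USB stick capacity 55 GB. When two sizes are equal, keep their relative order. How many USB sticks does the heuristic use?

5

Sorted descending: 50, 45, 45, 35, 25, 20, 15, 15, 10, 5.
  50 → USB stick 1 (new)  [load 50/55]
  45 → USB stick 2 (new)  [load 45/55]
  45 → USB stick 3 (new)  [load 45/55]
  35 → USB stick 4 (new)  [load 35/55]
  25 → USB stick 5 (new)  [load 25/55]
  20 → USB stick 4  [load 55/55]
  15 → USB stick 5  [load 40/55]
  15 → USB stick 5  [load 55/55]
  10 → USB stick 2  [load 55/55]
  5 → USB stick 1  [load 55/55]
5 USB sticks opened.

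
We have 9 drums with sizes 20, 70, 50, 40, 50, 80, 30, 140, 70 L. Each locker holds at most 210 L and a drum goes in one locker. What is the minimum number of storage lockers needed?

Total = 140 + 80 + 70 + 70 + 50 + 50 + 40 + 30 + 20 = 550 L.
Lower bound: ⌈550/210⌉ = 3 storage lockers.
A packing using 3 storage lockers:
  locker 1: 140 + 70 = 210
  locker 2: 80 + 70 + 50 = 200
  locker 3: 50 + 40 + 30 + 20 = 140
This matches the lower bound, so 3 is optimal.

3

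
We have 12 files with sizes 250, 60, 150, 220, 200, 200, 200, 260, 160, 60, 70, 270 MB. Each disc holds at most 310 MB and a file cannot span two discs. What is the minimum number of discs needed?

8

Total = 270 + 260 + 250 + 220 + 200 + 200 + 200 + 160 + 150 + 70 + 60 + 60 = 2100 MB.
Lower bound: ⌈2100/310⌉ = 7 discs.
Also, 8 files each exceed 155 MB, and no two of those can share a disc, so at least 8 discs are needed.
A packing using 8 discs:
  disc 1: 270 = 270
  disc 2: 260 = 260
  disc 3: 250 + 60 = 310
  disc 4: 220 + 70 = 290
  disc 5: 200 + 60 = 260
  disc 6: 200 = 200
  disc 7: 200 = 200
  disc 8: 160 + 150 = 310
This matches the lower bound, so 8 is optimal.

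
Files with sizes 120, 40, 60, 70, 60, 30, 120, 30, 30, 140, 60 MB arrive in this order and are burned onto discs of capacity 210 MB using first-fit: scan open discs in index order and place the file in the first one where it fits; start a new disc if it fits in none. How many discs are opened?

4

  120 → disc 1 (new)  [load 120/210]
  40 → disc 1  [load 160/210]
  60 → disc 2 (new)  [load 60/210]
  70 → disc 2  [load 130/210]
  60 → disc 2  [load 190/210]
  30 → disc 1  [load 190/210]
  120 → disc 3 (new)  [load 120/210]
  30 → disc 3  [load 150/210]
  30 → disc 3  [load 180/210]
  140 → disc 4 (new)  [load 140/210]
  60 → disc 4  [load 200/210]
4 discs opened.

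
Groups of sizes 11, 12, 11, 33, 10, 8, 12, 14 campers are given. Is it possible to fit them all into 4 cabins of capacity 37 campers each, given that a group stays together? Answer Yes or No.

Yes

A valid assignment using 4 cabins:
  cabin 1: 33 = 33
  cabin 2: 14 + 12 + 11 = 37
  cabin 3: 12 + 11 + 10 = 33
  cabin 4: 8 = 8
Every load is within 37 campers, so 4 cabins suffice.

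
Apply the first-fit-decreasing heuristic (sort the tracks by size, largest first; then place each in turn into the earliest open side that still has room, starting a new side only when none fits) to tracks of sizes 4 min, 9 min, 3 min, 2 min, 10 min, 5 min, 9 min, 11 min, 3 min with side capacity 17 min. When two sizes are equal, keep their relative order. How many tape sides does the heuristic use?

Sorted descending: 11, 10, 9, 9, 5, 4, 3, 3, 2.
  11 → side 1 (new)  [load 11/17]
  10 → side 2 (new)  [load 10/17]
  9 → side 3 (new)  [load 9/17]
  9 → side 4 (new)  [load 9/17]
  5 → side 1  [load 16/17]
  4 → side 2  [load 14/17]
  3 → side 2  [load 17/17]
  3 → side 3  [load 12/17]
  2 → side 3  [load 14/17]
4 tape sides opened.

4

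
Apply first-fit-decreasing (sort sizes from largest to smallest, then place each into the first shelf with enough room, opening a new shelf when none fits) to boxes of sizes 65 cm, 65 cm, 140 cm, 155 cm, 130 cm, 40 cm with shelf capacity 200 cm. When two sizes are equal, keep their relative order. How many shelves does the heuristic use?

4

Sorted descending: 155, 140, 130, 65, 65, 40.
  155 → shelf 1 (new)  [load 155/200]
  140 → shelf 2 (new)  [load 140/200]
  130 → shelf 3 (new)  [load 130/200]
  65 → shelf 3  [load 195/200]
  65 → shelf 4 (new)  [load 65/200]
  40 → shelf 1  [load 195/200]
4 shelves opened.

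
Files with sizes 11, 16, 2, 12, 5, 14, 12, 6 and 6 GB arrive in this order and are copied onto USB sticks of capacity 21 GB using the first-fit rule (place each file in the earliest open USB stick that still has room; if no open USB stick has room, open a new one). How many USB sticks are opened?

5

  11 → USB stick 1 (new)  [load 11/21]
  16 → USB stick 2 (new)  [load 16/21]
  2 → USB stick 1  [load 13/21]
  12 → USB stick 3 (new)  [load 12/21]
  5 → USB stick 1  [load 18/21]
  14 → USB stick 4 (new)  [load 14/21]
  12 → USB stick 5 (new)  [load 12/21]
  6 → USB stick 3  [load 18/21]
  6 → USB stick 4  [load 20/21]
5 USB sticks opened.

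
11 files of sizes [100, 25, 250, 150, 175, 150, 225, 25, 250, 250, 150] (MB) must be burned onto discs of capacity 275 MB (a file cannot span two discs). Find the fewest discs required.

8

Total = 250 + 250 + 250 + 225 + 175 + 150 + 150 + 150 + 100 + 25 + 25 = 1750 MB.
Lower bound: ⌈1750/275⌉ = 7 discs.
Also, 8 files each exceed 275/2 MB, and no two of those can share a disc, so at least 8 discs are needed.
A packing using 8 discs:
  disc 1: 250 + 25 = 275
  disc 2: 250 + 25 = 275
  disc 3: 250 = 250
  disc 4: 225 = 225
  disc 5: 175 + 100 = 275
  disc 6: 150 = 150
  disc 7: 150 = 150
  disc 8: 150 = 150
This matches the lower bound, so 8 is optimal.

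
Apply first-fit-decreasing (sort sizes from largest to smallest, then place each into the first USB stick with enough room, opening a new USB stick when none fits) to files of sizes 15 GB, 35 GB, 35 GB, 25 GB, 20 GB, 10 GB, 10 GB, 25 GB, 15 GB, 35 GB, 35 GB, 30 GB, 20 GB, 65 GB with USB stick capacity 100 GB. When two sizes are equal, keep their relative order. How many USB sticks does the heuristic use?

Sorted descending: 65, 35, 35, 35, 35, 30, 25, 25, 20, 20, 15, 15, 10, 10.
  65 → USB stick 1 (new)  [load 65/100]
  35 → USB stick 1  [load 100/100]
  35 → USB stick 2 (new)  [load 35/100]
  35 → USB stick 2  [load 70/100]
  35 → USB stick 3 (new)  [load 35/100]
  30 → USB stick 2  [load 100/100]
  25 → USB stick 3  [load 60/100]
  25 → USB stick 3  [load 85/100]
  20 → USB stick 4 (new)  [load 20/100]
  20 → USB stick 4  [load 40/100]
  15 → USB stick 3  [load 100/100]
  15 → USB stick 4  [load 55/100]
  10 → USB stick 4  [load 65/100]
  10 → USB stick 4  [load 75/100]
4 USB sticks opened.

4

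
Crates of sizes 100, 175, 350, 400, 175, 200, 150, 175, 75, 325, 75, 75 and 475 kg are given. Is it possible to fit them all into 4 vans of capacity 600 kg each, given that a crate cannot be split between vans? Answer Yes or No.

Total = 2750 kg; ⌈2750/600⌉ = 5.
At least 5 vans are required, but only 4 are allowed.

No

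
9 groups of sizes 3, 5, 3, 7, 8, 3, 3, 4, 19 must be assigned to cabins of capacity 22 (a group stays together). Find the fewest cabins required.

Total = 19 + 8 + 7 + 5 + 4 + 3 + 3 + 3 + 3 = 55.
Lower bound: ⌈55/22⌉ = 3 cabins.
A packing using 3 cabins:
  cabin 1: 19 + 3 = 22
  cabin 2: 8 + 7 + 5 = 20
  cabin 3: 4 + 3 + 3 + 3 = 13
This matches the lower bound, so 3 is optimal.

3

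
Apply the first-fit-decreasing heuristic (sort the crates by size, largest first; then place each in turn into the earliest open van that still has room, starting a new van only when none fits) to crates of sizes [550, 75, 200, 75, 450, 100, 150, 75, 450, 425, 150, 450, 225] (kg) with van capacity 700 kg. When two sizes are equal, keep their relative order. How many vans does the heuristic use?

Sorted descending: 550, 450, 450, 450, 425, 225, 200, 150, 150, 100, 75, 75, 75.
  550 → van 1 (new)  [load 550/700]
  450 → van 2 (new)  [load 450/700]
  450 → van 3 (new)  [load 450/700]
  450 → van 4 (new)  [load 450/700]
  425 → van 5 (new)  [load 425/700]
  225 → van 2  [load 675/700]
  200 → van 3  [load 650/700]
  150 → van 1  [load 700/700]
  150 → van 4  [load 600/700]
  100 → van 4  [load 700/700]
  75 → van 5  [load 500/700]
  75 → van 5  [load 575/700]
  75 → van 5  [load 650/700]
5 vans opened.

5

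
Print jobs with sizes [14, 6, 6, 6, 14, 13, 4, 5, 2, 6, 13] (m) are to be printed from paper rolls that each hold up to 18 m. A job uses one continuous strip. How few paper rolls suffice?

6

Total = 14 + 14 + 13 + 13 + 6 + 6 + 6 + 6 + 5 + 4 + 2 = 89 m.
Lower bound: ⌈89/18⌉ = 5 paper rolls.
A packing using 6 paper rolls:
  roll 1: 14 + 4 = 18
  roll 2: 14 + 2 = 16
  roll 3: 13 + 5 = 18
  roll 4: 13 = 13
  roll 5: 6 + 6 + 6 = 18
  roll 6: 6 = 6
No arrangement into 5 paper rolls stays within capacity, so 6 is optimal.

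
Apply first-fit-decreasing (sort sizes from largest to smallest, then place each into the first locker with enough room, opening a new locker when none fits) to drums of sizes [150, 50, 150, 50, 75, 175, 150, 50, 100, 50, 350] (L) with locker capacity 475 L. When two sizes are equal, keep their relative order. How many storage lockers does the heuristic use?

3

Sorted descending: 350, 175, 150, 150, 150, 100, 75, 50, 50, 50, 50.
  350 → locker 1 (new)  [load 350/475]
  175 → locker 2 (new)  [load 175/475]
  150 → locker 2  [load 325/475]
  150 → locker 2  [load 475/475]
  150 → locker 3 (new)  [load 150/475]
  100 → locker 1  [load 450/475]
  75 → locker 3  [load 225/475]
  50 → locker 3  [load 275/475]
  50 → locker 3  [load 325/475]
  50 → locker 3  [load 375/475]
  50 → locker 3  [load 425/475]
3 storage lockers opened.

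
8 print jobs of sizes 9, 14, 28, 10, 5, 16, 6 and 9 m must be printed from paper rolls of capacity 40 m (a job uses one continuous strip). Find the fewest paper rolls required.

3

Total = 28 + 16 + 14 + 10 + 9 + 9 + 6 + 5 = 97 m.
Lower bound: ⌈97/40⌉ = 3 paper rolls.
A packing using 3 paper rolls:
  roll 1: 28 + 10 = 38
  roll 2: 16 + 14 + 9 = 39
  roll 3: 9 + 6 + 5 = 20
This matches the lower bound, so 3 is optimal.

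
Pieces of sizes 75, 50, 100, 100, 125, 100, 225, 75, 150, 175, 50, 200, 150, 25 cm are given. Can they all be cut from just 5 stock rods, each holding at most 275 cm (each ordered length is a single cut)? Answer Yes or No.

No

Total = 1600 cm; ⌈1600/275⌉ = 6.
At least 6 stock rods are required, but only 5 are allowed.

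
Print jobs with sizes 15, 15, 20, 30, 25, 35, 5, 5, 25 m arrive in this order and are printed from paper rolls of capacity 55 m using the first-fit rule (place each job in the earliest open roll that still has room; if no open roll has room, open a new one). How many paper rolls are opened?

  15 → roll 1 (new)  [load 15/55]
  15 → roll 1  [load 30/55]
  20 → roll 1  [load 50/55]
  30 → roll 2 (new)  [load 30/55]
  25 → roll 2  [load 55/55]
  35 → roll 3 (new)  [load 35/55]
  5 → roll 1  [load 55/55]
  5 → roll 3  [load 40/55]
  25 → roll 4 (new)  [load 25/55]
4 paper rolls opened.

4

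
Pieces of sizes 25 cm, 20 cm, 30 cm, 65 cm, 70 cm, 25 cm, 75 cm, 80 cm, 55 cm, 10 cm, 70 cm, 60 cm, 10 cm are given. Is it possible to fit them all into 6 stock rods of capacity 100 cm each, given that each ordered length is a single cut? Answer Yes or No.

Total = 595 cm; ⌈595/100⌉ = 6.
7 pieces each exceed half the capacity and cannot share a stock rod, forcing at least 7 stock rods.
At least 7 stock rods are required, but only 6 are allowed.

No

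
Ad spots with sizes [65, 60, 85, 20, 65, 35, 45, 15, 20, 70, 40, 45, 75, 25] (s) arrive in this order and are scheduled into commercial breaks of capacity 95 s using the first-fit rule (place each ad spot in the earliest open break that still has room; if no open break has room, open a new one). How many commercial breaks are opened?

  65 → break 1 (new)  [load 65/95]
  60 → break 2 (new)  [load 60/95]
  85 → break 3 (new)  [load 85/95]
  20 → break 1  [load 85/95]
  65 → break 4 (new)  [load 65/95]
  35 → break 2  [load 95/95]
  45 → break 5 (new)  [load 45/95]
  15 → break 4  [load 80/95]
  20 → break 5  [load 65/95]
  70 → break 6 (new)  [load 70/95]
  40 → break 7 (new)  [load 40/95]
  45 → break 7  [load 85/95]
  75 → break 8 (new)  [load 75/95]
  25 → break 5  [load 90/95]
8 commercial breaks opened.

8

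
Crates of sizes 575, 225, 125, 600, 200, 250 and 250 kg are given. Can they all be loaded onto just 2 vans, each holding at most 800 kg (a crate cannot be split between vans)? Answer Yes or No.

Total = 2225 kg; ⌈2225/800⌉ = 3.
At least 3 vans are required, but only 2 are allowed.

No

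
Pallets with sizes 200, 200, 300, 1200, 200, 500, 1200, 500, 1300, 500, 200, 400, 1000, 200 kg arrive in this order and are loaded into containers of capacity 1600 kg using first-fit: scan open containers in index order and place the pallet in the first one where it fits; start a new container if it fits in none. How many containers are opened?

6

  200 → container 1 (new)  [load 200/1600]
  200 → container 1  [load 400/1600]
  300 → container 1  [load 700/1600]
  1200 → container 2 (new)  [load 1200/1600]
  200 → container 1  [load 900/1600]
  500 → container 1  [load 1400/1600]
  1200 → container 3 (new)  [load 1200/1600]
  500 → container 4 (new)  [load 500/1600]
  1300 → container 5 (new)  [load 1300/1600]
  500 → container 4  [load 1000/1600]
  200 → container 1  [load 1600/1600]
  400 → container 2  [load 1600/1600]
  1000 → container 6 (new)  [load 1000/1600]
  200 → container 3  [load 1400/1600]
6 containers opened.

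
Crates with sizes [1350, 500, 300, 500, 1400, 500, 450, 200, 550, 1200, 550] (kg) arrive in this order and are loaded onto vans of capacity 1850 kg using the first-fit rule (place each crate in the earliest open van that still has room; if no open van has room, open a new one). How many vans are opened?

5

  1350 → van 1 (new)  [load 1350/1850]
  500 → van 1  [load 1850/1850]
  300 → van 2 (new)  [load 300/1850]
  500 → van 2  [load 800/1850]
  1400 → van 3 (new)  [load 1400/1850]
  500 → van 2  [load 1300/1850]
  450 → van 2  [load 1750/1850]
  200 → van 3  [load 1600/1850]
  550 → van 4 (new)  [load 550/1850]
  1200 → van 4  [load 1750/1850]
  550 → van 5 (new)  [load 550/1850]
5 vans opened.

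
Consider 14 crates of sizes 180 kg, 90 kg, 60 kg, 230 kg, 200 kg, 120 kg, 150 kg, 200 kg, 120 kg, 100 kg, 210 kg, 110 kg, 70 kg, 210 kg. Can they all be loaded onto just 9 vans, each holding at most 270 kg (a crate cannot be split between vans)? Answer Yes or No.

A valid assignment using 9 vans:
  van 1: 230 = 230
  van 2: 210 + 60 = 270
  van 3: 210 = 210
  van 4: 200 + 70 = 270
  van 5: 200 = 200
  van 6: 180 + 90 = 270
  van 7: 150 + 120 = 270
  van 8: 120 + 110 = 230
  van 9: 100 = 100
Every load is within 270 kg, so 9 vans suffice.

Yes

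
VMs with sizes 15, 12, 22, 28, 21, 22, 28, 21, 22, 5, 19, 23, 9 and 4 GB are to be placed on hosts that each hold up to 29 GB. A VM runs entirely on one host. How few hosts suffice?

Total = 28 + 28 + 23 + 22 + 22 + 22 + 21 + 21 + 19 + 15 + 12 + 9 + 5 + 4 = 251 GB.
Lower bound: ⌈251/29⌉ = 9 hosts.
Also, 10 VMs each exceed 29/2 GB, and no two of those can share a host, so at least 10 hosts are needed.
A packing using 10 hosts:
  host 1: 28 = 28
  host 2: 28 = 28
  host 3: 23 + 5 = 28
  host 4: 22 + 4 = 26
  host 5: 22 = 22
  host 6: 22 = 22
  host 7: 21 = 21
  host 8: 21 = 21
  host 9: 19 + 9 = 28
  host 10: 15 + 12 = 27
This matches the lower bound, so 10 is optimal.

10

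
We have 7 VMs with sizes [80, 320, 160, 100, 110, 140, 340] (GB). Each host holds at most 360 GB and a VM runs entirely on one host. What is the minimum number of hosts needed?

Total = 340 + 320 + 160 + 140 + 110 + 100 + 80 = 1250 GB.
Lower bound: ⌈1250/360⌉ = 4 hosts.
A packing using 4 hosts:
  host 1: 340 = 340
  host 2: 320 = 320
  host 3: 160 + 140 = 300
  host 4: 110 + 100 + 80 = 290
This matches the lower bound, so 4 is optimal.

4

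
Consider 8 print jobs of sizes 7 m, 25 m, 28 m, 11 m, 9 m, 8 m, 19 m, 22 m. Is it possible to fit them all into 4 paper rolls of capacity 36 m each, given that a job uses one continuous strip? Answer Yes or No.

Yes

A valid assignment using 4 paper rolls:
  roll 1: 28 + 8 = 36
  roll 2: 25 + 11 = 36
  roll 3: 22 + 9 = 31
  roll 4: 19 + 7 = 26
Every load is within 36 m, so 4 paper rolls suffice.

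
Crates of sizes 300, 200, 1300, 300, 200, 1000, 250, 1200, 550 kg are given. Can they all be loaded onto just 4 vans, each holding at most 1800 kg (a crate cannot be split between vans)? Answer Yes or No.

Yes

A valid assignment using 3 vans:
  van 1: 1300 + 300 + 200 = 1800
  van 2: 1200 + 550 = 1750
  van 3: 1000 + 300 + 250 + 200 = 1750
That uses only 3 ≤ 4, so 4 vans are enough.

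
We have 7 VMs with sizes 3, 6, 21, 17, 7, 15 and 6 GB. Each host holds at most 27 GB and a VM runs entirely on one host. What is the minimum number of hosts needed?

Total = 21 + 17 + 15 + 7 + 6 + 6 + 3 = 75 GB.
Lower bound: ⌈75/27⌉ = 3 hosts.
A packing using 3 hosts:
  host 1: 21 + 6 = 27
  host 2: 17 + 7 + 3 = 27
  host 3: 15 + 6 = 21
This matches the lower bound, so 3 is optimal.

3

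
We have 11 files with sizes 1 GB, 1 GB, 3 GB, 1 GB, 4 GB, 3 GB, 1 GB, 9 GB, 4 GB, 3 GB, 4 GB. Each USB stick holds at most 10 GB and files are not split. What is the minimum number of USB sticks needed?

Total = 9 + 4 + 4 + 4 + 3 + 3 + 3 + 1 + 1 + 1 + 1 = 34 GB.
Lower bound: ⌈34/10⌉ = 4 USB sticks.
A packing using 4 USB sticks:
  USB stick 1: 9 + 1 = 10
  USB stick 2: 4 + 4 + 1 + 1 = 10
  USB stick 3: 4 + 3 + 3 = 10
  USB stick 4: 3 + 1 = 4
This matches the lower bound, so 4 is optimal.

4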